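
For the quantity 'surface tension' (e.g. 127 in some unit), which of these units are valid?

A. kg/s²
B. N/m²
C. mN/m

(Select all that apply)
A, C

surface tension has SI base units: kg / s^2

Checking each option against kg / s^2:
  A. kg/s²: ✓ matches
  B. N/m²: ✗ does not match
  C. mN/m: ✓ matches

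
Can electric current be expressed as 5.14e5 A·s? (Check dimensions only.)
No

electric current has SI base units: A
A·s does NOT reduce to A; a valid unit for electric current would be e.g. A.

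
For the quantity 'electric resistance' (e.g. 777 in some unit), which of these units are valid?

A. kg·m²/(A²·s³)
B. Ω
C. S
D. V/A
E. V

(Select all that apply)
A, B, D

electric resistance has SI base units: kg * m^2 / (A^2 * s^3)

Checking each option against kg * m^2 / (A^2 * s^3):
  A. kg·m²/(A²·s³): ✓ matches
  B. Ω: ✓ matches
  C. S: ✗ does not match
  D. V/A: ✓ matches
  E. V: ✗ does not match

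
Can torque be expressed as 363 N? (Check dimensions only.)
No

torque has SI base units: kg * m^2 / s^2
N does NOT reduce to kg * m^2 / s^2; a valid unit for torque would be e.g. N·m.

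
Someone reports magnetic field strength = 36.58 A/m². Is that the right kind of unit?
No

magnetic field strength has SI base units: A / m
A/m² does NOT reduce to A / m; a valid unit for magnetic field strength would be e.g. A/m.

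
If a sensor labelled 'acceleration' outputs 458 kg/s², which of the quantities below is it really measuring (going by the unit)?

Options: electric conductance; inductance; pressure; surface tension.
surface tension

acceleration should have units dimensionally equivalent to m / s^2 (e.g. m/s²).
The given unit 'kg/s²' reduces to kg / s^2. Of the listed options, that is the dimensionality of surface tension.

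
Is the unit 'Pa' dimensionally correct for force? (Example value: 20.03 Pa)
No

force has SI base units: kg * m / s^2
Pa does NOT reduce to kg * m / s^2; a valid unit for force would be e.g. N.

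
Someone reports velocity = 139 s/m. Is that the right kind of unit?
No

velocity has SI base units: m / s
s/m does NOT reduce to m / s; a valid unit for velocity would be e.g. m/s.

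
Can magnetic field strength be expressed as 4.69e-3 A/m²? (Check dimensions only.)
No

magnetic field strength has SI base units: A / m
A/m² does NOT reduce to A / m; a valid unit for magnetic field strength would be e.g. A/m.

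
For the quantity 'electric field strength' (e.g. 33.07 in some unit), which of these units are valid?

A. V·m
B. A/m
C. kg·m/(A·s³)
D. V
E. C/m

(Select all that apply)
C

electric field strength has SI base units: kg * m / (A * s^3)

Checking each option against kg * m / (A * s^3):
  A. V·m: ✗ does not match
  B. A/m: ✗ does not match
  C. kg·m/(A·s³): ✓ matches
  D. V: ✗ does not match
  E. C/m: ✗ does not match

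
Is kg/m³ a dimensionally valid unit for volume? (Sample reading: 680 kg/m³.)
No

volume has SI base units: m^3
kg/m³ does NOT reduce to m^3; a valid unit for volume would be e.g. m³.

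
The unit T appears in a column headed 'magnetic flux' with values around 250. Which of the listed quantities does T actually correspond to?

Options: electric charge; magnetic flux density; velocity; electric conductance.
magnetic flux density

magnetic flux should have units dimensionally equivalent to kg * m^2 / (A * s^2) (e.g. Wb).
The given unit 'T' reduces to kg / (A * s^2). Of the listed options, that is the dimensionality of magnetic flux density.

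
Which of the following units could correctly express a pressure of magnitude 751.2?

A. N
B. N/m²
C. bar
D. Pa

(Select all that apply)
B, C, D

pressure has SI base units: kg / (m * s^2)

Checking each option against kg / (m * s^2):
  A. N: ✗ does not match
  B. N/m²: ✓ matches
  C. bar: ✓ matches
  D. Pa: ✓ matches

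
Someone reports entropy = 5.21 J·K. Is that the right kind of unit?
No

entropy has SI base units: kg * m^2 / (s^2 * K)
J·K does NOT reduce to kg * m^2 / (s^2 * K); a valid unit for entropy would be e.g. J/K.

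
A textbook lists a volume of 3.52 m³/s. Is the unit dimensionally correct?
No

volume has SI base units: m^3
m³/s does NOT reduce to m^3; a valid unit for volume would be e.g. m³.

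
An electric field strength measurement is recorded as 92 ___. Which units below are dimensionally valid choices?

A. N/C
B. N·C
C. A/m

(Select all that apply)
A

electric field strength has SI base units: kg * m / (A * s^3)

Checking each option against kg * m / (A * s^3):
  A. N/C: ✓ matches
  B. N·C: ✗ does not match
  C. A/m: ✗ does not match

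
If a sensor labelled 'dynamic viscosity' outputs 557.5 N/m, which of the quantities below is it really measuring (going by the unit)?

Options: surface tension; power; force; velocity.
surface tension

dynamic viscosity should have units dimensionally equivalent to kg / (m * s) (e.g. Pa·s).
The given unit 'N/m' reduces to kg / s^2. Of the listed options, that is the dimensionality of surface tension.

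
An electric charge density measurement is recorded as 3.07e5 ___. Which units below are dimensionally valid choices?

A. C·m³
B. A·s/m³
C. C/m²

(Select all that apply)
B

electric charge density has SI base units: A * s / m^3

Checking each option against A * s / m^3:
  A. C·m³: ✗ does not match
  B. A·s/m³: ✓ matches
  C. C/m²: ✗ does not match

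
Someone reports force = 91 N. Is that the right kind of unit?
Yes

force has SI base units: kg * m / s^2
N reduces to the same SI base units, so it is a valid unit for force.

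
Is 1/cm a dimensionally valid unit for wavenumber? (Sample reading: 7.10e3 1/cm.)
Yes

wavenumber has SI base units: 1 / m
1/cm reduces to the same SI base units, so it is a valid unit for wavenumber.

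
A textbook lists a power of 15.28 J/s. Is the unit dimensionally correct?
Yes

power has SI base units: kg * m^2 / s^3
J/s reduces to the same SI base units, so it is a valid unit for power.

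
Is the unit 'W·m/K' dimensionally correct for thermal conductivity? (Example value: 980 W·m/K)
No

thermal conductivity has SI base units: kg * m / (s^3 * K)
W·m/K does NOT reduce to kg * m / (s^3 * K); a valid unit for thermal conductivity would be e.g. W/(m·K).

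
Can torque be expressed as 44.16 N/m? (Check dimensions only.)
No

torque has SI base units: kg * m^2 / s^2
N/m does NOT reduce to kg * m^2 / s^2; a valid unit for torque would be e.g. N·m.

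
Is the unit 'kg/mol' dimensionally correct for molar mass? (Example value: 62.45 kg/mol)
Yes

molar mass has SI base units: kg / mol
kg/mol reduces to the same SI base units, so it is a valid unit for molar mass.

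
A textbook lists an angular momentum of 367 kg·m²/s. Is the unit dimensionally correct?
Yes

angular momentum has SI base units: kg * m^2 / s
kg·m²/s reduces to the same SI base units, so it is a valid unit for angular momentum.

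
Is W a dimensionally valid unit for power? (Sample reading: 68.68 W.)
Yes

power has SI base units: kg * m^2 / s^3
W reduces to the same SI base units, so it is a valid unit for power.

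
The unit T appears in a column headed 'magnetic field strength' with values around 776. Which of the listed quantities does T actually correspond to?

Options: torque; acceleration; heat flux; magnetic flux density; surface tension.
magnetic flux density

magnetic field strength should have units dimensionally equivalent to A / m (e.g. A/m).
The given unit 'T' reduces to kg / (A * s^2). Of the listed options, that is the dimensionality of magnetic flux density.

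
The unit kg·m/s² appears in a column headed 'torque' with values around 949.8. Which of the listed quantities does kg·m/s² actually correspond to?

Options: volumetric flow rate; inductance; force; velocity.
force

torque should have units dimensionally equivalent to kg * m^2 / s^2 (e.g. N·m).
The given unit 'kg·m/s²' reduces to kg * m / s^2. Of the listed options, that is the dimensionality of force.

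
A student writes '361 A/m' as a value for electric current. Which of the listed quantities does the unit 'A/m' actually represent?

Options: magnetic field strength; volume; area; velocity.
magnetic field strength

electric current should have units dimensionally equivalent to A (e.g. A).
The given unit 'A/m' reduces to A / m. Of the listed options, that is the dimensionality of magnetic field strength.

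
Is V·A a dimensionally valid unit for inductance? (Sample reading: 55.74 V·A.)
No

inductance has SI base units: kg * m^2 / (A^2 * s^2)
V·A does NOT reduce to kg * m^2 / (A^2 * s^2); a valid unit for inductance would be e.g. H.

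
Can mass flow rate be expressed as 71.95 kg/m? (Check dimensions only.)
No

mass flow rate has SI base units: kg / s
kg/m does NOT reduce to kg / s; a valid unit for mass flow rate would be e.g. kg/s.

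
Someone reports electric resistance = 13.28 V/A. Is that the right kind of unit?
Yes

electric resistance has SI base units: kg * m^2 / (A^2 * s^3)
V/A reduces to the same SI base units, so it is a valid unit for electric resistance.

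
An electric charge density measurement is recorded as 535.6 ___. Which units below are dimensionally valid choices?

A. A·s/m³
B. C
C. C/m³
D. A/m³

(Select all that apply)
A, C

electric charge density has SI base units: A * s / m^3

Checking each option against A * s / m^3:
  A. A·s/m³: ✓ matches
  B. C: ✗ does not match
  C. C/m³: ✓ matches
  D. A/m³: ✗ does not match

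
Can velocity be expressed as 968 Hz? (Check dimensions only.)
No

velocity has SI base units: m / s
Hz does NOT reduce to m / s; a valid unit for velocity would be e.g. m/s.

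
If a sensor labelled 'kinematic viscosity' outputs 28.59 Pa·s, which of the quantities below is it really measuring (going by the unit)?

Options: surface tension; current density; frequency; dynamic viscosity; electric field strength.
dynamic viscosity

kinematic viscosity should have units dimensionally equivalent to m^2 / s (e.g. m²/s).
The given unit 'Pa·s' reduces to kg / (m * s). Of the listed options, that is the dimensionality of dynamic viscosity.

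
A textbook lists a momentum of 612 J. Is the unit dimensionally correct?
No

momentum has SI base units: kg * m / s
J does NOT reduce to kg * m / s; a valid unit for momentum would be e.g. kg·m/s.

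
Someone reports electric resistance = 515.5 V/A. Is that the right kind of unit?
Yes

electric resistance has SI base units: kg * m^2 / (A^2 * s^3)
V/A reduces to the same SI base units, so it is a valid unit for electric resistance.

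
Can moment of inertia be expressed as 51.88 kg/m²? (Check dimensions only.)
No

moment of inertia has SI base units: kg * m^2
kg/m² does NOT reduce to kg * m^2; a valid unit for moment of inertia would be e.g. kg·m².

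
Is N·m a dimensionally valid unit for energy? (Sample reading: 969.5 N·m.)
Yes

energy has SI base units: kg * m^2 / s^2
N·m reduces to the same SI base units, so it is a valid unit for energy.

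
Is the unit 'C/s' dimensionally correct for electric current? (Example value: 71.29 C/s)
Yes

electric current has SI base units: A
C/s reduces to the same SI base units, so it is a valid unit for electric current.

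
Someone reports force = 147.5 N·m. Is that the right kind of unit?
No

force has SI base units: kg * m / s^2
N·m does NOT reduce to kg * m / s^2; a valid unit for force would be e.g. N.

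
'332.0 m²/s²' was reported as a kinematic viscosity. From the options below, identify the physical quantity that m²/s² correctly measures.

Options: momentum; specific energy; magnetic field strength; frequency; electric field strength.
specific energy

kinematic viscosity should have units dimensionally equivalent to m^2 / s (e.g. m²/s).
The given unit 'm²/s²' reduces to m^2 / s^2. Of the listed options, that is the dimensionality of specific energy.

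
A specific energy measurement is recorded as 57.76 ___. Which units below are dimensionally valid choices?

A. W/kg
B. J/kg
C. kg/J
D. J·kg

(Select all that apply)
B

specific energy has SI base units: m^2 / s^2

Checking each option against m^2 / s^2:
  A. W/kg: ✗ does not match
  B. J/kg: ✓ matches
  C. kg/J: ✗ does not match
  D. J·kg: ✗ does not match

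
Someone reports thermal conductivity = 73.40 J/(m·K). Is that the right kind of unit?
No

thermal conductivity has SI base units: kg * m / (s^3 * K)
J/(m·K) does NOT reduce to kg * m / (s^3 * K); a valid unit for thermal conductivity would be e.g. W/(m·K).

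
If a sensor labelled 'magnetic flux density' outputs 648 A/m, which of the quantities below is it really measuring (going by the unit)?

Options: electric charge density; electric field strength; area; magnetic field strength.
magnetic field strength

magnetic flux density should have units dimensionally equivalent to kg / (A * s^2) (e.g. T).
The given unit 'A/m' reduces to A / m. Of the listed options, that is the dimensionality of magnetic field strength.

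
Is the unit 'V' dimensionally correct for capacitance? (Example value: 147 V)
No

capacitance has SI base units: A^2 * s^4 / (kg * m^2)
V does NOT reduce to A^2 * s^4 / (kg * m^2); a valid unit for capacitance would be e.g. F.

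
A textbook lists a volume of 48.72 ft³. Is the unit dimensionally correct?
Yes

volume has SI base units: m^3
ft³ reduces to the same SI base units, so it is a valid unit for volume.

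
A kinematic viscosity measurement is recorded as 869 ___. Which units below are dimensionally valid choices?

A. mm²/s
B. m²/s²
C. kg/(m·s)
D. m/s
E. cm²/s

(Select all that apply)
A, E

kinematic viscosity has SI base units: m^2 / s

Checking each option against m^2 / s:
  A. mm²/s: ✓ matches
  B. m²/s²: ✗ does not match
  C. kg/(m·s): ✗ does not match
  D. m/s: ✗ does not match
  E. cm²/s: ✓ matches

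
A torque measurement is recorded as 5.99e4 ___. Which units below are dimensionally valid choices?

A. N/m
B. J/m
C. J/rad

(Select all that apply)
C

torque has SI base units: kg * m^2 / s^2

Checking each option against kg * m^2 / s^2:
  A. N/m: ✗ does not match
  B. J/m: ✗ does not match
  C. J/rad: ✓ matches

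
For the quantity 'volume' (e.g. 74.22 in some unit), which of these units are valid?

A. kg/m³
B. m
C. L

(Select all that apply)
C

volume has SI base units: m^3

Checking each option against m^3:
  A. kg/m³: ✗ does not match
  B. m: ✗ does not match
  C. L: ✓ matches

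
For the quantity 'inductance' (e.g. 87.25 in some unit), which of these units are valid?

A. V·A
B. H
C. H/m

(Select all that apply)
B

inductance has SI base units: kg * m^2 / (A^2 * s^2)

Checking each option against kg * m^2 / (A^2 * s^2):
  A. V·A: ✗ does not match
  B. H: ✓ matches
  C. H/m: ✗ does not match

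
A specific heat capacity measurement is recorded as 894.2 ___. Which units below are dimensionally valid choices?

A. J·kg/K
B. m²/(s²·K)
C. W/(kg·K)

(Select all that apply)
B

specific heat capacity has SI base units: m^2 / (s^2 * K)

Checking each option against m^2 / (s^2 * K):
  A. J·kg/K: ✗ does not match
  B. m²/(s²·K): ✓ matches
  C. W/(kg·K): ✗ does not match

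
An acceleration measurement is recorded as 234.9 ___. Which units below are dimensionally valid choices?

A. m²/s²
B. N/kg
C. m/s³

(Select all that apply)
B

acceleration has SI base units: m / s^2

Checking each option against m / s^2:
  A. m²/s²: ✗ does not match
  B. N/kg: ✓ matches
  C. m/s³: ✗ does not match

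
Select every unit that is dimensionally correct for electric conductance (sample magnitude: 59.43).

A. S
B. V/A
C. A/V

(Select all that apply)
A, C

electric conductance has SI base units: A^2 * s^3 / (kg * m^2)

Checking each option against A^2 * s^3 / (kg * m^2):
  A. S: ✓ matches
  B. V/A: ✗ does not match
  C. A/V: ✓ matches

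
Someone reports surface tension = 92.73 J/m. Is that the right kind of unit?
No

surface tension has SI base units: kg / s^2
J/m does NOT reduce to kg / s^2; a valid unit for surface tension would be e.g. N/m.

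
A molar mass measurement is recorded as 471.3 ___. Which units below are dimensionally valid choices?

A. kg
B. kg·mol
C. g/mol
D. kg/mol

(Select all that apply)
C, D

molar mass has SI base units: kg / mol

Checking each option against kg / mol:
  A. kg: ✗ does not match
  B. kg·mol: ✗ does not match
  C. g/mol: ✓ matches
  D. kg/mol: ✓ matches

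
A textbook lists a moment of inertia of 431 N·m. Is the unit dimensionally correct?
No

moment of inertia has SI base units: kg * m^2
N·m does NOT reduce to kg * m^2; a valid unit for moment of inertia would be e.g. kg·m².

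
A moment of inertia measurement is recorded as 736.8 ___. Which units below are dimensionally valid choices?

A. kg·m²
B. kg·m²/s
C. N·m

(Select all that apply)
A

moment of inertia has SI base units: kg * m^2

Checking each option against kg * m^2:
  A. kg·m²: ✓ matches
  B. kg·m²/s: ✗ does not match
  C. N·m: ✗ does not match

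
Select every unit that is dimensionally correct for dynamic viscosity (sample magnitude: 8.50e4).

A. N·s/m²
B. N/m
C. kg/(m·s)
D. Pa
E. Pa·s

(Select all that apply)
A, C, E

dynamic viscosity has SI base units: kg / (m * s)

Checking each option against kg / (m * s):
  A. N·s/m²: ✓ matches
  B. N/m: ✗ does not match
  C. kg/(m·s): ✓ matches
  D. Pa: ✗ does not match
  E. Pa·s: ✓ matches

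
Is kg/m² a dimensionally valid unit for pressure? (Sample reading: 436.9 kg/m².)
No

pressure has SI base units: kg / (m * s^2)
kg/m² does NOT reduce to kg / (m * s^2); a valid unit for pressure would be e.g. Pa.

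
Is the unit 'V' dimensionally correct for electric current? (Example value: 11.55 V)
No

electric current has SI base units: A
V does NOT reduce to A; a valid unit for electric current would be e.g. A.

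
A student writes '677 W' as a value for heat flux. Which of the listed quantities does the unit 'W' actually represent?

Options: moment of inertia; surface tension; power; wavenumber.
power

heat flux should have units dimensionally equivalent to kg / s^3 (e.g. W/m²).
The given unit 'W' reduces to kg * m^2 / s^3. Of the listed options, that is the dimensionality of power.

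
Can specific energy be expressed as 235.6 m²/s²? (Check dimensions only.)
Yes

specific energy has SI base units: m^2 / s^2
m²/s² reduces to the same SI base units, so it is a valid unit for specific energy.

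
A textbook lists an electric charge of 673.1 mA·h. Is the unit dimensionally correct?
Yes

electric charge has SI base units: A * s
mA·h reduces to the same SI base units, so it is a valid unit for electric charge.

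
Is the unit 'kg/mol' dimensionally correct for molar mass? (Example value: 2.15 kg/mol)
Yes

molar mass has SI base units: kg / mol
kg/mol reduces to the same SI base units, so it is a valid unit for molar mass.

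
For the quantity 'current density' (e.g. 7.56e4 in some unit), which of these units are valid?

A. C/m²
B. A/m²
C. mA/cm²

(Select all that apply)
B, C

current density has SI base units: A / m^2

Checking each option against A / m^2:
  A. C/m²: ✗ does not match
  B. A/m²: ✓ matches
  C. mA/cm²: ✓ matches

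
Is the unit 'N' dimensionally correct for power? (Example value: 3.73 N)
No

power has SI base units: kg * m^2 / s^3
N does NOT reduce to kg * m^2 / s^3; a valid unit for power would be e.g. W.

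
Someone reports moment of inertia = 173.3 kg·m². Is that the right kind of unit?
Yes

moment of inertia has SI base units: kg * m^2
kg·m² reduces to the same SI base units, so it is a valid unit for moment of inertia.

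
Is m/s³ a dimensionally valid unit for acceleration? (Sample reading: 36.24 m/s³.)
No

acceleration has SI base units: m / s^2
m/s³ does NOT reduce to m / s^2; a valid unit for acceleration would be e.g. m/s².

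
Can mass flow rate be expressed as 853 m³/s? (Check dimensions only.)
No

mass flow rate has SI base units: kg / s
m³/s does NOT reduce to kg / s; a valid unit for mass flow rate would be e.g. kg/s.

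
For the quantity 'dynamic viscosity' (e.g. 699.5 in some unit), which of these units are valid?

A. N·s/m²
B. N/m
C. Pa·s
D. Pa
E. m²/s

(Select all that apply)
A, C

dynamic viscosity has SI base units: kg / (m * s)

Checking each option against kg / (m * s):
  A. N·s/m²: ✓ matches
  B. N/m: ✗ does not match
  C. Pa·s: ✓ matches
  D. Pa: ✗ does not match
  E. m²/s: ✗ does not match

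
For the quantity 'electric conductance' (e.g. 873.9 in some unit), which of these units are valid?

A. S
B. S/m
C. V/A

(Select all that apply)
A

electric conductance has SI base units: A^2 * s^3 / (kg * m^2)

Checking each option against A^2 * s^3 / (kg * m^2):
  A. S: ✓ matches
  B. S/m: ✗ does not match
  C. V/A: ✗ does not match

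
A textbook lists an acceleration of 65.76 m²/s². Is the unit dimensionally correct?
No

acceleration has SI base units: m / s^2
m²/s² does NOT reduce to m / s^2; a valid unit for acceleration would be e.g. m/s².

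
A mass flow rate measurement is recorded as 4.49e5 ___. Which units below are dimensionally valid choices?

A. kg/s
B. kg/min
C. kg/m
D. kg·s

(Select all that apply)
A, B

mass flow rate has SI base units: kg / s

Checking each option against kg / s:
  A. kg/s: ✓ matches
  B. kg/min: ✓ matches
  C. kg/m: ✗ does not match
  D. kg·s: ✗ does not match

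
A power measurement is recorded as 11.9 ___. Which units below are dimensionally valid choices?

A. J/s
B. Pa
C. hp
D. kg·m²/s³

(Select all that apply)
A, C, D

power has SI base units: kg * m^2 / s^3

Checking each option against kg * m^2 / s^3:
  A. J/s: ✓ matches
  B. Pa: ✗ does not match
  C. hp: ✓ matches
  D. kg·m²/s³: ✓ matches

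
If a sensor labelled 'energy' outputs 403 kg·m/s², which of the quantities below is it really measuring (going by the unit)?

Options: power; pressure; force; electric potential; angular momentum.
force

energy should have units dimensionally equivalent to kg * m^2 / s^2 (e.g. J).
The given unit 'kg·m/s²' reduces to kg * m / s^2. Of the listed options, that is the dimensionality of force.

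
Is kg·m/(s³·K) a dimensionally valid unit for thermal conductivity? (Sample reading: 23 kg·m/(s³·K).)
Yes

thermal conductivity has SI base units: kg * m / (s^3 * K)
kg·m/(s³·K) reduces to the same SI base units, so it is a valid unit for thermal conductivity.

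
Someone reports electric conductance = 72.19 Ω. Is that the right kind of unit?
No

electric conductance has SI base units: A^2 * s^3 / (kg * m^2)
Ω does NOT reduce to A^2 * s^3 / (kg * m^2); a valid unit for electric conductance would be e.g. S.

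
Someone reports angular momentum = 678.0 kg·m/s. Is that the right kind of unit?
No

angular momentum has SI base units: kg * m^2 / s
kg·m/s does NOT reduce to kg * m^2 / s; a valid unit for angular momentum would be e.g. kg·m²/s.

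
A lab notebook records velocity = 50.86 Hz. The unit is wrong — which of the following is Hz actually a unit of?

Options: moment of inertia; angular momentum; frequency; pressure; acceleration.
frequency

velocity should have units dimensionally equivalent to m / s (e.g. m/s).
The given unit 'Hz' reduces to 1 / s. Of the listed options, that is the dimensionality of frequency.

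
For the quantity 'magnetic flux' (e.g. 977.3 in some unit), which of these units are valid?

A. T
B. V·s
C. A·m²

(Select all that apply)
B

magnetic flux has SI base units: kg * m^2 / (A * s^2)

Checking each option against kg * m^2 / (A * s^2):
  A. T: ✗ does not match
  B. V·s: ✓ matches
  C. A·m²: ✗ does not match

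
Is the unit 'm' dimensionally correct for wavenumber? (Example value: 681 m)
No

wavenumber has SI base units: 1 / m
m does NOT reduce to 1 / m; a valid unit for wavenumber would be e.g. 1/m.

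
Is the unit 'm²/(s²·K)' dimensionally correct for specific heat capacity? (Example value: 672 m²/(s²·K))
Yes

specific heat capacity has SI base units: m^2 / (s^2 * K)
m²/(s²·K) reduces to the same SI base units, so it is a valid unit for specific heat capacity.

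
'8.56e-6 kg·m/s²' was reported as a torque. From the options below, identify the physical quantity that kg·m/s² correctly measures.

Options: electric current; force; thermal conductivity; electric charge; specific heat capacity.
force

torque should have units dimensionally equivalent to kg * m^2 / s^2 (e.g. N·m).
The given unit 'kg·m/s²' reduces to kg * m / s^2. Of the listed options, that is the dimensionality of force.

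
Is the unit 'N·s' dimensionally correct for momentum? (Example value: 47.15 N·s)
Yes

momentum has SI base units: kg * m / s
N·s reduces to the same SI base units, so it is a valid unit for momentum.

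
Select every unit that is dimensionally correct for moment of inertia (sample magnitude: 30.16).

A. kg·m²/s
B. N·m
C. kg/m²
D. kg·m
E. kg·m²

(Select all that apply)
E

moment of inertia has SI base units: kg * m^2

Checking each option against kg * m^2:
  A. kg·m²/s: ✗ does not match
  B. N·m: ✗ does not match
  C. kg/m²: ✗ does not match
  D. kg·m: ✗ does not match
  E. kg·m²: ✓ matches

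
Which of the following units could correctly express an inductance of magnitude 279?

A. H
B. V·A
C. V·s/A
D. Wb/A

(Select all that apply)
A, C, D

inductance has SI base units: kg * m^2 / (A^2 * s^2)

Checking each option against kg * m^2 / (A^2 * s^2):
  A. H: ✓ matches
  B. V·A: ✗ does not match
  C. V·s/A: ✓ matches
  D. Wb/A: ✓ matches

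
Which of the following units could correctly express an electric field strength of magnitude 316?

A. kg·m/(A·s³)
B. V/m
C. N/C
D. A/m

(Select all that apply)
A, B, C

electric field strength has SI base units: kg * m / (A * s^3)

Checking each option against kg * m / (A * s^3):
  A. kg·m/(A·s³): ✓ matches
  B. V/m: ✓ matches
  C. N/C: ✓ matches
  D. A/m: ✗ does not match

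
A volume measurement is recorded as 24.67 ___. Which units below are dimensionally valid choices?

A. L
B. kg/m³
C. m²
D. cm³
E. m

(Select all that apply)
A, D

volume has SI base units: m^3

Checking each option against m^3:
  A. L: ✓ matches
  B. kg/m³: ✗ does not match
  C. m²: ✗ does not match
  D. cm³: ✓ matches
  E. m: ✗ does not match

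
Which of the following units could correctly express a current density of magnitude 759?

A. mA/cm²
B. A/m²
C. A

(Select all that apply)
A, B

current density has SI base units: A / m^2

Checking each option against A / m^2:
  A. mA/cm²: ✓ matches
  B. A/m²: ✓ matches
  C. A: ✗ does not match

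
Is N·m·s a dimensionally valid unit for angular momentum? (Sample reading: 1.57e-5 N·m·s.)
Yes

angular momentum has SI base units: kg * m^2 / s
N·m·s reduces to the same SI base units, so it is a valid unit for angular momentum.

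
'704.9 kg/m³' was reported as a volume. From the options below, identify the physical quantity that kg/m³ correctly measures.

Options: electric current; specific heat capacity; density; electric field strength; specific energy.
density

volume should have units dimensionally equivalent to m^3 (e.g. m³).
The given unit 'kg/m³' reduces to kg / m^3. Of the listed options, that is the dimensionality of density.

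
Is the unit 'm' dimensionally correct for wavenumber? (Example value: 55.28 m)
No

wavenumber has SI base units: 1 / m
m does NOT reduce to 1 / m; a valid unit for wavenumber would be e.g. 1/m.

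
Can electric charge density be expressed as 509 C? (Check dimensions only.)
No

electric charge density has SI base units: A * s / m^3
C does NOT reduce to A * s / m^3; a valid unit for electric charge density would be e.g. C/m³.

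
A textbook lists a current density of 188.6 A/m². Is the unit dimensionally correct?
Yes

current density has SI base units: A / m^2
A/m² reduces to the same SI base units, so it is a valid unit for current density.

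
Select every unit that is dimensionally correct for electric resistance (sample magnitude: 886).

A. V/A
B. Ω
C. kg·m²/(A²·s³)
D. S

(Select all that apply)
A, B, C

electric resistance has SI base units: kg * m^2 / (A^2 * s^3)

Checking each option against kg * m^2 / (A^2 * s^3):
  A. V/A: ✓ matches
  B. Ω: ✓ matches
  C. kg·m²/(A²·s³): ✓ matches
  D. S: ✗ does not match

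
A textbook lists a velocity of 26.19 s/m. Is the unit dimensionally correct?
No

velocity has SI base units: m / s
s/m does NOT reduce to m / s; a valid unit for velocity would be e.g. m/s.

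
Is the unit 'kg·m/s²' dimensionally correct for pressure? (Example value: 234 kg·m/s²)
No

pressure has SI base units: kg / (m * s^2)
kg·m/s² does NOT reduce to kg / (m * s^2); a valid unit for pressure would be e.g. Pa.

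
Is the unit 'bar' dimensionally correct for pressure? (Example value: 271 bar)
Yes

pressure has SI base units: kg / (m * s^2)
bar reduces to the same SI base units, so it is a valid unit for pressure.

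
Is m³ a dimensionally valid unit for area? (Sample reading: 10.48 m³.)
No

area has SI base units: m^2
m³ does NOT reduce to m^2; a valid unit for area would be e.g. m².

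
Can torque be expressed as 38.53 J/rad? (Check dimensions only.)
Yes

torque has SI base units: kg * m^2 / s^2
J/rad reduces to the same SI base units, so it is a valid unit for torque.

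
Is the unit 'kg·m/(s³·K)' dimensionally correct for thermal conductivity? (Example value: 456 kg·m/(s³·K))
Yes

thermal conductivity has SI base units: kg * m / (s^3 * K)
kg·m/(s³·K) reduces to the same SI base units, so it is a valid unit for thermal conductivity.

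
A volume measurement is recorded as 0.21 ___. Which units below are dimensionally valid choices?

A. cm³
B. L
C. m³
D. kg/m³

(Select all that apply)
A, B, C

volume has SI base units: m^3

Checking each option against m^3:
  A. cm³: ✓ matches
  B. L: ✓ matches
  C. m³: ✓ matches
  D. kg/m³: ✗ does not match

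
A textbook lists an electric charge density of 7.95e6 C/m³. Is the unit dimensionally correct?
Yes

electric charge density has SI base units: A * s / m^3
C/m³ reduces to the same SI base units, so it is a valid unit for electric charge density.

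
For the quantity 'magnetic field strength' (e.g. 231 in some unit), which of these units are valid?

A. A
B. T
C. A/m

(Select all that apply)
C

magnetic field strength has SI base units: A / m

Checking each option against A / m:
  A. A: ✗ does not match
  B. T: ✗ does not match
  C. A/m: ✓ matches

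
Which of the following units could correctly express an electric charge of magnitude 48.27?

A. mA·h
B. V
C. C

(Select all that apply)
A, C

electric charge has SI base units: A * s

Checking each option against A * s:
  A. mA·h: ✓ matches
  B. V: ✗ does not match
  C. C: ✓ matches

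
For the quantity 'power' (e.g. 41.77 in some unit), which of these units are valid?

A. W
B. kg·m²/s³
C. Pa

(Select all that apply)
A, B

power has SI base units: kg * m^2 / s^3

Checking each option against kg * m^2 / s^3:
  A. W: ✓ matches
  B. kg·m²/s³: ✓ matches
  C. Pa: ✗ does not match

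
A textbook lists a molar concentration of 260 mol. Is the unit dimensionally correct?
No

molar concentration has SI base units: mol / m^3
mol does NOT reduce to mol / m^3; a valid unit for molar concentration would be e.g. mol/m³.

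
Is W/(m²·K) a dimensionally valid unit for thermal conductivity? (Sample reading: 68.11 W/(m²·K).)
No

thermal conductivity has SI base units: kg * m / (s^3 * K)
W/(m²·K) does NOT reduce to kg * m / (s^3 * K); a valid unit for thermal conductivity would be e.g. W/(m·K).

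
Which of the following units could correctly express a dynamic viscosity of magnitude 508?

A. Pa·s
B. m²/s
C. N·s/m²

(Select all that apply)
A, C

dynamic viscosity has SI base units: kg / (m * s)

Checking each option against kg / (m * s):
  A. Pa·s: ✓ matches
  B. m²/s: ✗ does not match
  C. N·s/m²: ✓ matches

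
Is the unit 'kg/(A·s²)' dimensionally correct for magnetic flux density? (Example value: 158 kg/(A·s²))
Yes

magnetic flux density has SI base units: kg / (A * s^2)
kg/(A·s²) reduces to the same SI base units, so it is a valid unit for magnetic flux density.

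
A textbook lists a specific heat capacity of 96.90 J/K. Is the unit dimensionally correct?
No

specific heat capacity has SI base units: m^2 / (s^2 * K)
J/K does NOT reduce to m^2 / (s^2 * K); a valid unit for specific heat capacity would be e.g. J/(kg·K).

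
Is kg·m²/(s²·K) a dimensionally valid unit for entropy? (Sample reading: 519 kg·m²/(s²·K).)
Yes

entropy has SI base units: kg * m^2 / (s^2 * K)
kg·m²/(s²·K) reduces to the same SI base units, so it is a valid unit for entropy.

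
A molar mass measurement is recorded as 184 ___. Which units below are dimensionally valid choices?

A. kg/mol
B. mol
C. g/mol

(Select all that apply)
A, C

molar mass has SI base units: kg / mol

Checking each option against kg / mol:
  A. kg/mol: ✓ matches
  B. mol: ✗ does not match
  C. g/mol: ✓ matches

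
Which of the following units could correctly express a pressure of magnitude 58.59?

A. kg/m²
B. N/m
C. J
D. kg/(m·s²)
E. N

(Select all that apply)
D

pressure has SI base units: kg / (m * s^2)

Checking each option against kg / (m * s^2):
  A. kg/m²: ✗ does not match
  B. N/m: ✗ does not match
  C. J: ✗ does not match
  D. kg/(m·s²): ✓ matches
  E. N: ✗ does not match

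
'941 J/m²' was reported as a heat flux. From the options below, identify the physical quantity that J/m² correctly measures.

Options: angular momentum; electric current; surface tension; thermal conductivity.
surface tension

heat flux should have units dimensionally equivalent to kg / s^3 (e.g. W/m²).
The given unit 'J/m²' reduces to kg / s^2. Of the listed options, that is the dimensionality of surface tension.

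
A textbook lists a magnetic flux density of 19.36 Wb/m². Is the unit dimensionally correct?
Yes

magnetic flux density has SI base units: kg / (A * s^2)
Wb/m² reduces to the same SI base units, so it is a valid unit for magnetic flux density.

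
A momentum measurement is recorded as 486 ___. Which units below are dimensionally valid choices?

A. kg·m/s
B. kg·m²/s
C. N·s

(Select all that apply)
A, C

momentum has SI base units: kg * m / s

Checking each option against kg * m / s:
  A. kg·m/s: ✓ matches
  B. kg·m²/s: ✗ does not match
  C. N·s: ✓ matches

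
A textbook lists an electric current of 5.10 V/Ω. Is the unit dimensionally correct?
Yes

electric current has SI base units: A
V/Ω reduces to the same SI base units, so it is a valid unit for electric current.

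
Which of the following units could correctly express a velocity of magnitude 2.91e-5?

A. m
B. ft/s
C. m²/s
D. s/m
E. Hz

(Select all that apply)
B

velocity has SI base units: m / s

Checking each option against m / s:
  A. m: ✗ does not match
  B. ft/s: ✓ matches
  C. m²/s: ✗ does not match
  D. s/m: ✗ does not match
  E. Hz: ✗ does not match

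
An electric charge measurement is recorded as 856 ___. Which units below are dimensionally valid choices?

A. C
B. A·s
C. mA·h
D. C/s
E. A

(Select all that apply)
A, B, C

electric charge has SI base units: A * s

Checking each option against A * s:
  A. C: ✓ matches
  B. A·s: ✓ matches
  C. mA·h: ✓ matches
  D. C/s: ✗ does not match
  E. A: ✗ does not match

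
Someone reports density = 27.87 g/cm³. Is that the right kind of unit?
Yes

density has SI base units: kg / m^3
g/cm³ reduces to the same SI base units, so it is a valid unit for density.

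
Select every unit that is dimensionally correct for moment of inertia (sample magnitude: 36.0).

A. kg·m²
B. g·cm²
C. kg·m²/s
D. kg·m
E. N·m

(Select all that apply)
A, B

moment of inertia has SI base units: kg * m^2

Checking each option against kg * m^2:
  A. kg·m²: ✓ matches
  B. g·cm²: ✓ matches
  C. kg·m²/s: ✗ does not match
  D. kg·m: ✗ does not match
  E. N·m: ✗ does not match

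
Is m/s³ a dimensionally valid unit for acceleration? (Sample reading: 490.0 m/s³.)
No

acceleration has SI base units: m / s^2
m/s³ does NOT reduce to m / s^2; a valid unit for acceleration would be e.g. m/s².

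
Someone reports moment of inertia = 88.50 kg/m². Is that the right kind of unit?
No

moment of inertia has SI base units: kg * m^2
kg/m² does NOT reduce to kg * m^2; a valid unit for moment of inertia would be e.g. kg·m².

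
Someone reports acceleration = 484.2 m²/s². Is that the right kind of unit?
No

acceleration has SI base units: m / s^2
m²/s² does NOT reduce to m / s^2; a valid unit for acceleration would be e.g. m/s².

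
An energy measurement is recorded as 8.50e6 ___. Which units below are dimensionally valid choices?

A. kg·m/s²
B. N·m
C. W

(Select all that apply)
B

energy has SI base units: kg * m^2 / s^2

Checking each option against kg * m^2 / s^2:
  A. kg·m/s²: ✗ does not match
  B. N·m: ✓ matches
  C. W: ✗ does not match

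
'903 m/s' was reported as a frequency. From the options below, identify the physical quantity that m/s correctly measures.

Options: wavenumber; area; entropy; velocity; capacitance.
velocity

frequency should have units dimensionally equivalent to 1 / s (e.g. Hz).
The given unit 'm/s' reduces to m / s. Of the listed options, that is the dimensionality of velocity.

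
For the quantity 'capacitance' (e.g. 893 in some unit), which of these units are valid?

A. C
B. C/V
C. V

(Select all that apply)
B

capacitance has SI base units: A^2 * s^4 / (kg * m^2)

Checking each option against A^2 * s^4 / (kg * m^2):
  A. C: ✗ does not match
  B. C/V: ✓ matches
  C. V: ✗ does not match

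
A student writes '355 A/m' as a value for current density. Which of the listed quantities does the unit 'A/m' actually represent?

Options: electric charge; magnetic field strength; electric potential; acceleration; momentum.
magnetic field strength

current density should have units dimensionally equivalent to A / m^2 (e.g. A/m²).
The given unit 'A/m' reduces to A / m. Of the listed options, that is the dimensionality of magnetic field strength.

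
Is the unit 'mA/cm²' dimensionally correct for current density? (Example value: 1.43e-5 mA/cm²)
Yes

current density has SI base units: A / m^2
mA/cm² reduces to the same SI base units, so it is a valid unit for current density.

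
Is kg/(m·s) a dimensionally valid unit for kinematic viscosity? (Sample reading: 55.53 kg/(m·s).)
No

kinematic viscosity has SI base units: m^2 / s
kg/(m·s) does NOT reduce to m^2 / s; a valid unit for kinematic viscosity would be e.g. m²/s.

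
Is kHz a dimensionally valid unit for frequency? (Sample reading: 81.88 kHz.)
Yes

frequency has SI base units: 1 / s
kHz reduces to the same SI base units, so it is a valid unit for frequency.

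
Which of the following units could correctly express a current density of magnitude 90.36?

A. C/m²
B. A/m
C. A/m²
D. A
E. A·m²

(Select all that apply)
C

current density has SI base units: A / m^2

Checking each option against A / m^2:
  A. C/m²: ✗ does not match
  B. A/m: ✗ does not match
  C. A/m²: ✓ matches
  D. A: ✗ does not match
  E. A·m²: ✗ does not match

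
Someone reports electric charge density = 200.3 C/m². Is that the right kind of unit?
No

electric charge density has SI base units: A * s / m^3
C/m² does NOT reduce to A * s / m^3; a valid unit for electric charge density would be e.g. C/m³.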